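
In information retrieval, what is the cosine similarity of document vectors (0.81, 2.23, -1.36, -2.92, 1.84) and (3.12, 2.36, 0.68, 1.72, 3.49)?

With u = (0.81, 2.23, -1.36, -2.92, 1.84), v = (3.12, 2.36, 0.68, 1.72, 3.49):
u·v = 0.81·3.12 + 2.23·2.36 + (-1.36)·0.68 + (-2.92)·1.72 + 1.84·3.49 = 2.5272 + 5.2628 + (-0.9248) + (-5.0224) + 6.4216 = 8.2644.
|u| = √(0.81² + 2.23² + (-1.36)² + (-2.92)² + 1.84²) = √(0.6561 + 4.9729 + 1.8496 + 8.5264 + 3.3856) = √19.3906, |v| = √(3.12² + 2.36² + 0.68² + 1.72² + 3.49²) = √(9.7344 + 5.5696 + 0.4624 + 2.9584 + 12.1801) = √30.9049.
cos θ = (u·v)/(|u||v|) = 8.2644/(√19.3906·√30.9049) ≈ 0.3376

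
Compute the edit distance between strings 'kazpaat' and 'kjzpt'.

Let D[i][j] be the edit distance between the first i characters of 'kazpaat' and the first j characters of 'kjzpt', with D[i][0] = i, D[0][j] = j, and D[i][j] = D[i-1][j-1] if the characters match, else 1 + min(D[i-1][j], D[i][j-1], D[i-1][j-1]). Filling the table (rows: prefixes of 'kazpaat', columns: prefixes of 'kjzpt'):
     ε  k  j  z  p  t
  ε  0  1  2  3  4  5
  k  1  0  1  2  3  4
  a  2  1  1  2  3  4
  z  3  2  2  1  2  3
  p  4  3  3  2  1  2
  a  5  4  4  3  2  2
  a  6  5  5  4  3  3
  t  7  6  6  5  4  3
The bottom-right entry gives D[7][5] = 3, so no sequence of fewer than 3 edits works. Backtracking through the table gives one optimal edit sequence (3 edits):
  kazpaat → kjzpaat (sub a→j @2)
  kjzpaat → kjzpat (del a @5)
  kjzpat → kjzpt (del a @5)
Edit distance = 3.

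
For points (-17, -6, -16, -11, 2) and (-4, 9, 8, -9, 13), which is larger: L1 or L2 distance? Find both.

L1 = |-17 - (-4)| + |-6 - 9| + |-16 - 8| + |-11 - (-9)| + |2 - 13| = 13 + 15 + 24 + 2 + 11 = 65
L2 = √(13² + 15² + 24² + 2² + 11²) = √1095 ≈ 33.0908
L1 ≥ L2 always (equality iff movement is along one axis); L1 > L2 here.
Ratio L1/L2 = 65/√1095 ≈ 1.9643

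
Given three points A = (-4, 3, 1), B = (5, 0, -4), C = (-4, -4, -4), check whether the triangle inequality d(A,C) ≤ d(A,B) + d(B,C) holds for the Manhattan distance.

d(A,B) = 9 + 3 + 5 = 17, d(B,C) = 9 + 4 + 0 = 13, d(A,C) = 0 + 7 + 5 = 12.
d(A,C) = 12 ≤ 17 + 13 = 30. Triangle inequality is satisfied.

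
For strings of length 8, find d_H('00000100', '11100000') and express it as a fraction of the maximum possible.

Differing positions: 1, 2, 3, 6. Hamming distance = 4. The maximum possible Hamming distance for length-8 strings is 8, so d_H/8 = 4/8 = 0.5.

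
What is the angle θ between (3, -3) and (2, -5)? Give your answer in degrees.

With u = (3, -3), v = (2, -5):
u·v = 3·2 + (-3)·(-5) = 6 + 15 = 21.
|u| = √(3² + (-3)²) = √18, |v| = √(2² + (-5)²) = √29, so |u||v| = √(18·29) = √522.
cos θ = (u·v)/(|u||v|) = 21/√522 ≈ 0.919145
θ = arccos(0.919145) ≈ 23.2°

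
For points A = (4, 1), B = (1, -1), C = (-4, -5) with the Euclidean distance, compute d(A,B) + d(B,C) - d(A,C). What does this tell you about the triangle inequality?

d(A,B) = √(3² + 2²) = √13 ≈ 3.6056, d(B,C) = √(5² + 4²) = √41 ≈ 6.4031, d(A,C) = √(8² + 6²) = √100 = 10.
d(A,B) + d(B,C) - d(A,C) = 3.6056 + 6.4031 - 10 = 10.0087 - 10 = 0.0087 (to 4 decimal places). This is ≥ 0, so the triangle inequality holds for these points.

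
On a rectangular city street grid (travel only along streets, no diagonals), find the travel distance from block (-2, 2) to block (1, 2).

Σ|x_i - y_i| = |-2 - 1| + |2 - 2| = 3 + 0 = 3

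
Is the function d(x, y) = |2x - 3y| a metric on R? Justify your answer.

No. d fails symmetry: d(4, 3) = |2·4 - 3·3| = |-1| = 1, but d(3, 4) = |2·3 - 3·4| = |-6| = 6. Since 1 ≠ 6, d(x,y) ≠ d(y,x) in general.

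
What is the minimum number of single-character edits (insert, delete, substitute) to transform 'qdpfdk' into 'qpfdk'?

Let D[i][j] be the edit distance between the first i characters of 'qdpfdk' and the first j characters of 'qpfdk', with D[i][0] = i, D[0][j] = j, and D[i][j] = D[i-1][j-1] if the characters match, else 1 + min(D[i-1][j], D[i][j-1], D[i-1][j-1]). Filling the table (rows: prefixes of 'qdpfdk', columns: prefixes of 'qpfdk'):
     ε  q  p  f  d  k
  ε  0  1  2  3  4  5
  q  1  0  1  2  3  4
  d  2  1  1  2  2  3
  p  3  2  1  2  3  3
  f  4  3  2  1  2  3
  d  5  4  3  2  1  2
  k  6  5  4  3  2  1
The bottom-right entry gives D[6][5] = 1, so no sequence of fewer than 1 edit works. Backtracking through the table gives one optimal edit sequence (1 edit):
  qdpfdk → qpfdk (del d @2)
Edit distance = 1.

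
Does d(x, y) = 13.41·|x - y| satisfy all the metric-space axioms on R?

Yes. Since |x - y| is a metric on R and 13.41 > 0, the positive scalar multiple 13.41·|x - y| is also a metric: scaling by a positive constant preserves non-negativity, identity (d=0 ⟺ |x-y|=0 ⟺ x=y), symmetry, and the triangle inequality.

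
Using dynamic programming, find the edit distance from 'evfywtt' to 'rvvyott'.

Let D[i][j] be the edit distance between the first i characters of 'evfywtt' and the first j characters of 'rvvyott', with D[i][0] = i, D[0][j] = j, and D[i][j] = D[i-1][j-1] if the characters match, else 1 + min(D[i-1][j], D[i][j-1], D[i-1][j-1]). Filling the table (rows: prefixes of 'evfywtt', columns: prefixes of 'rvvyott'):
     ε  r  v  v  y  o  t  t
  ε  0  1  2  3  4  5  6  7
  e  1  1  2  3  4  5  6  7
  v  2  2  1  2  3  4  5  6
  f  3  3  2  2  3  4  5  6
  y  4  4  3  3  2  3  4  5
  w  5  5  4  4  3  3  4  5
  t  6  6  5  5  4  4  3  4
  t  7  7  6  6  5  5  4  3
The bottom-right entry gives D[7][7] = 3, so no sequence of fewer than 3 edits works. Backtracking through the table gives one optimal edit sequence (3 edits):
  evfywtt → rvfywtt (sub e→r @1)
  rvfywtt → rvvywtt (sub f→v @3)
  rvvywtt → rvvyott (sub w→o @5)
Edit distance = 3.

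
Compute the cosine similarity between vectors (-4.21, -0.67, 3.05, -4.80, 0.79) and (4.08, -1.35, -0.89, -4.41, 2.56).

With u = (-4.21, -0.67, 3.05, -4.80, 0.79), v = (4.08, -1.35, -0.89, -4.41, 2.56):
u·v = (-4.21)·4.08 + (-0.67)·(-1.35) + 3.05·(-0.89) + (-4.8)·(-4.41) + 0.79·2.56 = (-17.1768) + 0.9045 + (-2.7145) + 21.168 + 2.0224 = 4.2036.
|u| = √((-4.21)² + (-0.67)² + 3.05² + (-4.8)² + 0.79²) = √(17.7241 + 0.4489 + 9.3025 + 23.04 + 0.6241) = √51.1396, |v| = √(4.08² + (-1.35)² + (-0.89)² + (-4.41)² + 2.56²) = √(16.6464 + 1.8225 + 0.7921 + 19.4481 + 6.5536) = √45.2627.
cos θ = (u·v)/(|u||v|) = 4.2036/(√51.1396·√45.2627) ≈ 0.0874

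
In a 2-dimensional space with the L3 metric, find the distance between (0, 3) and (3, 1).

(Σ|x_i - y_i|^3)^(1/3) = (|0 - 3|^3 + |3 - 1|^3)^(1/3)
= (3^3 + 2^3)^(1/3) = (27 + 8)^(1/3) = (35)^(1/3) ≈ 3.2711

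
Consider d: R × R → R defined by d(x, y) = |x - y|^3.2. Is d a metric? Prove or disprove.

No. d(x,y) = |x-y|^3.2 fails the triangle inequality since p = 3.2 > 1. Counterexample: x = 2, y = 14, z = 26. d(x,z) = |2 - 26|^3.2 = 24^3.2 ≈ 26102.1315, but d(x,y) + d(y,z) = 12^3.2 + 12^3.2 ≈ 2840.4032 + 2840.4032 = 5680.8064. Since 26102.1315 > 5680.8064, the triangle inequality is violated.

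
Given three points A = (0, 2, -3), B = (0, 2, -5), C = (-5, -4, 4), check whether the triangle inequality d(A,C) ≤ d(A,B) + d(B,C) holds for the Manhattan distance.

d(A,B) = 0 + 0 + 2 = 2, d(B,C) = 5 + 6 + 9 = 20, d(A,C) = 5 + 6 + 7 = 18.
d(A,C) = 18 ≤ 2 + 20 = 22. Triangle inequality is satisfied.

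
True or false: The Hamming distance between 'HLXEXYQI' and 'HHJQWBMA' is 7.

Differing positions: 2, 3, 4, 5, 6, 7, 8. Hamming distance = 7, so the claim is true.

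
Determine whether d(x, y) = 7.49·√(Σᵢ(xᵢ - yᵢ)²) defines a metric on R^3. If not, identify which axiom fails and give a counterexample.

Yes. The L2 (Euclidean) norm induces a metric on R^3, and multiplying a metric by a positive constant 7.49 > 0 preserves all four axioms: non-negativity (7.49·||x-y|| ≥ 0), identity (7.49·||x-y|| = 0 ⟺ ||x-y|| = 0 ⟺ x = y), symmetry (||x-y|| = ||y-x||), and the triangle inequality (7.49·||x-z|| ≤ 7.49·||x-y|| + 7.49·||y-z||). So d is a metric.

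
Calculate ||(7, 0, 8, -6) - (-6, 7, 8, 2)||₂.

√(Σ(x_i - y_i)²) = √((7 - (-6))² + (0 - 7)² + (8 - 8)² + (-6 - 2)²)
= √(13² + (-7)² + 0² + (-8)²) = √(169 + 49 + 0 + 64) = √282 ≈ 16.7929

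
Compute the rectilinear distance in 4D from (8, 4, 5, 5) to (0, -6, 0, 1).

Σ|x_i - y_i| = |8 - 0| + |4 - (-6)| + |5 - 0| + |5 - 1| = 8 + 10 + 5 + 4 = 27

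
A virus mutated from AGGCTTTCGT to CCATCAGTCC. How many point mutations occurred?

Differing positions: 1, 2, 3, 4, 5, 6, 7, 8, 9, 10. Hamming distance = 10.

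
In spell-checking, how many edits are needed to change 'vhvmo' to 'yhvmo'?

Let D[i][j] be the edit distance between the first i characters of 'vhvmo' and the first j characters of 'yhvmo', with D[i][0] = i, D[0][j] = j, and D[i][j] = D[i-1][j-1] if the characters match, else 1 + min(D[i-1][j], D[i][j-1], D[i-1][j-1]). Filling the table (rows: prefixes of 'vhvmo', columns: prefixes of 'yhvmo'):
     ε  y  h  v  m  o
  ε  0  1  2  3  4  5
  v  1  1  2  2  3  4
  h  2  2  1  2  3  4
  v  3  3  2  1  2  3
  m  4  4  3  2  1  2
  o  5  5  4  3  2  1
The bottom-right entry gives D[5][5] = 1, so no sequence of fewer than 1 edit works. Backtracking through the table gives one optimal edit sequence (1 edit):
  vhvmo → yhvmo (sub v→y @1)
Edit distance = 1.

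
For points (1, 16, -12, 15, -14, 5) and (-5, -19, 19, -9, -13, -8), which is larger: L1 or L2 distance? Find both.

L1 = |1 - (-5)| + |16 - (-19)| + |-12 - 19| + |15 - (-9)| + |-14 - (-13)| + |5 - (-8)| = 6 + 35 + 31 + 24 + 1 + 13 = 110
L2 = √(6² + 35² + 31² + 24² + 1² + 13²) = √2968 ≈ 54.4794
L1 ≥ L2 always (equality iff movement is along one axis); L1 > L2 here.
Ratio L1/L2 = 110/√2968 ≈ 2.0191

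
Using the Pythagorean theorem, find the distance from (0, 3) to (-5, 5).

√(Σ(x_i - y_i)²) = √((0 - (-5))² + (3 - 5)²)
= √(5² + (-2)²) = √(25 + 4) = √29 ≈ 5.3852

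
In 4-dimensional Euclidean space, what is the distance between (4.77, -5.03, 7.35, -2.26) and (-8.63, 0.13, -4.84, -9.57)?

√(Σ(x_i - y_i)²) = √((4.77 - (-8.63))² + (-5.03 - 0.13)² + (7.35 - (-4.84))² + (-2.26 - (-9.57))²)
= √(13.4² + (-5.16)² + 12.19² + 7.31²) = √(179.56 + 26.6256 + 148.5961 + 53.4361) = √408.2178 ≈ 20.2044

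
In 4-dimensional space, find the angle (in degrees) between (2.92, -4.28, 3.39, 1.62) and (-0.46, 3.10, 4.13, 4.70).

With u = (2.92, -4.28, 3.39, 1.62), v = (-0.46, 3.10, 4.13, 4.70):
u·v = 2.92·(-0.46) + (-4.28)·3.1 + 3.39·4.13 + 1.62·4.7 = (-1.3432) + (-13.268) + 14.0007 + 7.614 = 7.0035.
|u| = √(2.92² + (-4.28)² + 3.39² + 1.62²) = √(8.5264 + 18.3184 + 11.4921 + 2.6244) = √40.9613, |v| = √((-0.46)² + 3.1² + 4.13² + 4.7²) = √(0.2116 + 9.61 + 17.0569 + 22.09) = √48.9685.
cos θ = (u·v)/(|u||v|) = 7.0035/(√40.9613·√48.9685) ≈ 0.156376
θ = arccos(0.156376) ≈ 81°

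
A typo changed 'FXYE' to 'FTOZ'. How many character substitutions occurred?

Differing positions: 2, 3, 4. Hamming distance = 3.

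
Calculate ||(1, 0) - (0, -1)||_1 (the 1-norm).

Σ|x_i - y_i| = |1 - 0| + |0 - (-1)| = 1 + 1 = 2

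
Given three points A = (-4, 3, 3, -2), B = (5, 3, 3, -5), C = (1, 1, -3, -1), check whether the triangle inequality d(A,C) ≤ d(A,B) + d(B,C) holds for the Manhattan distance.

d(A,B) = 9 + 0 + 0 + 3 = 12, d(B,C) = 4 + 2 + 6 + 4 = 16, d(A,C) = 5 + 2 + 6 + 1 = 14.
d(A,C) = 14 ≤ 12 + 16 = 28. Triangle inequality is satisfied.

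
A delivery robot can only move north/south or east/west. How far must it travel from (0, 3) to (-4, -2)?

Σ|x_i - y_i| = |0 - (-4)| + |3 - (-2)| = 4 + 5 = 9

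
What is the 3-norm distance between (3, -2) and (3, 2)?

(Σ|x_i - y_i|^3)^(1/3) = (|3 - 3|^3 + |-2 - 2|^3)^(1/3)
= (0^3 + 4^3)^(1/3) = (0 + 64)^(1/3) = (64)^(1/3) = 4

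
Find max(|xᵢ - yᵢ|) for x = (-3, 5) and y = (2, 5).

max(|x_i - y_i|) = max(|-3 - 2|, |5 - 5|) = max(5, 0) = 5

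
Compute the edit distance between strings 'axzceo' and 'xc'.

Let D[i][j] be the edit distance between the first i characters of 'axzceo' and the first j characters of 'xc', with D[i][0] = i, D[0][j] = j, and D[i][j] = D[i-1][j-1] if the characters match, else 1 + min(D[i-1][j], D[i][j-1], D[i-1][j-1]). Filling the table (rows: prefixes of 'axzceo', columns: prefixes of 'xc'):
     ε  x  c
  ε  0  1  2
  a  1  1  2
  x  2  1  2
  z  3  2  2
  c  4  3  2
  e  5  4  3
  o  6  5  4
The bottom-right entry gives D[6][2] = 4, so no sequence of fewer than 4 edits works. Backtracking through the table gives one optimal edit sequence (4 edits):
  axzceo → xzceo (del a @1)
  xzceo → xceo (del z @2)
  xceo → xco (del e @3)
  xco → xc (del o @3)
Edit distance = 4.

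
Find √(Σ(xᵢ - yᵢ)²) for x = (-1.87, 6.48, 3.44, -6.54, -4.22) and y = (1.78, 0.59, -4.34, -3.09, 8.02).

√(Σ(x_i - y_i)²) = √((-1.87 - 1.78)² + (6.48 - 0.59)² + (3.44 - (-4.34))² + (-6.54 - (-3.09))² + (-4.22 - 8.02)²)
= √((-3.65)² + 5.89² + 7.78² + (-3.45)² + (-12.24)²) = √(13.3225 + 34.6921 + 60.5284 + 11.9025 + 149.8176) = √270.2631 ≈ 16.4397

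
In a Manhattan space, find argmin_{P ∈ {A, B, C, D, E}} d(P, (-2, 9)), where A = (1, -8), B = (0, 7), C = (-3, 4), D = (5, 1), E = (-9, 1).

Distances: d(A) = 20, d(B) = 4, d(C) = 6, d(D) = 15, d(E) = 15. Nearest: B = (0, 7) with distance 4.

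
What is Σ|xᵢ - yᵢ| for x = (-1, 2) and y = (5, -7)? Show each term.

Σ|x_i - y_i| = |-1 - 5| + |2 - (-7)| = 6 + 9 = 15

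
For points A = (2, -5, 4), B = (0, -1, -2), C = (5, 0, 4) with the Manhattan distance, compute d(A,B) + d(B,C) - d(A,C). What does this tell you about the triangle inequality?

d(A,B) = 2 + 4 + 6 = 12, d(B,C) = 5 + 1 + 6 = 12, d(A,C) = 3 + 5 + 0 = 8.
d(A,B) + d(B,C) - d(A,C) = 12 + 12 - 8 = 24 - 8 = 16. This is ≥ 0, so the triangle inequality holds for these points.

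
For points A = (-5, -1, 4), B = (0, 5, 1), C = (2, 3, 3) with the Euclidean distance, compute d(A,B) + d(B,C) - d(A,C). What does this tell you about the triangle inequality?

d(A,B) = √(5² + 6² + 3²) = √70 ≈ 8.3666, d(B,C) = √(2² + 2² + 2²) = √12 ≈ 3.4641, d(A,C) = √(7² + 4² + 1²) = √66 ≈ 8.124.
d(A,B) + d(B,C) - d(A,C) = 8.3666 + 3.4641 - 8.124 = 11.8307 - 8.124 = 3.7067 (to 4 decimal places). This is ≥ 0, so the triangle inequality holds for these points.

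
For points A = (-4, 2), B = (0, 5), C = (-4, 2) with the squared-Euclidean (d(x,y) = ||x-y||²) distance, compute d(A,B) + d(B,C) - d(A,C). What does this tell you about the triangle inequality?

d(A,B) = 4² + 3² = 25, d(B,C) = 4² + 3² = 25, d(A,C) = 0² + 0² = 0.
d(A,B) + d(B,C) - d(A,C) = 25 + 25 - 0 = 50 - 0 = 50. This is ≥ 0, so the triangle inequality holds for these points.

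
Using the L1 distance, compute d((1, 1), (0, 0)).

Σ|x_i - y_i| = |1 - 0| + |1 - 0| = 1 + 1 = 2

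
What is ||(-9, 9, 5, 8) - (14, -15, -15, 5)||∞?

max(|x_i - y_i|) = max(|-9 - 14|, |9 - (-15)|, |5 - (-15)|, |8 - 5|) = max(23, 24, 20, 3) = 24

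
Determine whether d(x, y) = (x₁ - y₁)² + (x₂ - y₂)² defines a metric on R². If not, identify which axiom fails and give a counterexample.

No. The squared Euclidean distance fails the triangle inequality. Counterexample: x = (0, 0), y = (2, 5), z = (4, 10). d(x,z) = 4² + 10² = 116, but d(x,y) + d(y,z) = (2² + 5²) + (2² + 5²) = 29 + 29 = 58. Since 116 > 58, the triangle inequality is violated. (Note: √d, the ordinary Euclidean distance, IS a metric.)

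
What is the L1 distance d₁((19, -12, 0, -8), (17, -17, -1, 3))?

Σ|x_i - y_i| = |19 - 17| + |-12 - (-17)| + |0 - (-1)| + |-8 - 3| = 2 + 5 + 1 + 11 = 19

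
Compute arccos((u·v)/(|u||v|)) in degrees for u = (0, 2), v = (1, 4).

With u = (0, 2), v = (1, 4):
u·v = 0·1 + 2·4 = 0 + 8 = 8.
|u| = √(0² + 2²) = √4, |v| = √(1² + 4²) = √17, so |u||v| = √(4·17) = √68.
cos θ = (u·v)/(|u||v|) = 8/√68 ≈ 0.970143
θ = arccos(0.970143) ≈ 14.04°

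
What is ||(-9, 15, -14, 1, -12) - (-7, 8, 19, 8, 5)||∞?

max(|x_i - y_i|) = max(|-9 - (-7)|, |15 - 8|, |-14 - 19|, |1 - 8|, |-12 - 5|) = max(2, 7, 33, 7, 17) = 33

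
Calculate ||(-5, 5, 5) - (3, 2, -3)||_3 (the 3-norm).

(Σ|x_i - y_i|^3)^(1/3) = (|-5 - 3|^3 + |5 - 2|^3 + |5 - (-3)|^3)^(1/3)
= (8^3 + 3^3 + 8^3)^(1/3) = (512 + 27 + 512)^(1/3) = (1051)^(1/3) ≈ 10.1672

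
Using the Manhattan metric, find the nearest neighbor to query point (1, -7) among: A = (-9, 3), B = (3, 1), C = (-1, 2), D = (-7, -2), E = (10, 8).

Distances: d(A) = 20, d(B) = 10, d(C) = 11, d(D) = 13, d(E) = 24. Nearest: B = (3, 1) with distance 10.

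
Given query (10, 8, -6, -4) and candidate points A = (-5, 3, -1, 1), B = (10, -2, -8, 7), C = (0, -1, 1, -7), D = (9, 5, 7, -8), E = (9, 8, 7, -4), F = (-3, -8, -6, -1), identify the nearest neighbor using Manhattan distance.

Distances: d(A) = 30, d(B) = 23, d(C) = 29, d(D) = 21, d(E) = 14, d(F) = 32. Nearest: E = (9, 8, 7, -4) with distance 14.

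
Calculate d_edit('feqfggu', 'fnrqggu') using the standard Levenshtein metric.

Let D[i][j] be the edit distance between the first i characters of 'feqfggu' and the first j characters of 'fnrqggu', with D[i][0] = i, D[0][j] = j, and D[i][j] = D[i-1][j-1] if the characters match, else 1 + min(D[i-1][j], D[i][j-1], D[i-1][j-1]). Filling the table (rows: prefixes of 'feqfggu', columns: prefixes of 'fnrqggu'):
     ε  f  n  r  q  g  g  u
  ε  0  1  2  3  4  5  6  7
  f  1  0  1  2  3  4  5  6
  e  2  1  1  2  3  4  5  6
  q  3  2  2  2  2  3  4  5
  f  4  3  3  3  3  3  4  5
  g  5  4  4  4  4  3  3  4
  g  6  5  5  5  5  4  3  4
  u  7  6  6  6  6  5  4  3
The bottom-right entry gives D[7][7] = 3, so no sequence of fewer than 3 edits works. Backtracking through the table gives one optimal edit sequence (3 edits):
  feqfggu → fnqfggu (sub e→n @2)
  fnqfggu → fnrfggu (sub q→r @3)
  fnrfggu → fnrqggu (sub f→q @4)
Edit distance = 3.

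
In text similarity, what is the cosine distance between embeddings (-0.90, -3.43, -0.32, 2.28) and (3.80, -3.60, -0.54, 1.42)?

With u = (-0.90, -3.43, -0.32, 2.28), v = (3.80, -3.60, -0.54, 1.42):
u·v = (-0.9)·3.8 + (-3.43)·(-3.6) + (-0.32)·(-0.54) + 2.28·1.42 = (-3.42) + 12.348 + 0.1728 + 3.2376 = 12.3384.
|u| = √((-0.9)² + (-3.43)² + (-0.32)² + 2.28²) = √(0.81 + 11.7649 + 0.1024 + 5.1984) = √17.8757, |v| = √(3.8² + (-3.6)² + (-0.54)² + 1.42²) = √(14.44 + 12.96 + 0.2916 + 2.0164) = √29.708.
cos θ = (u·v)/(|u||v|) = 12.3384/(√17.8757·√29.708) ≈ 0.5354
Cosine distance = 1 - cos θ ≈ 1 - 0.5354 = 0.4646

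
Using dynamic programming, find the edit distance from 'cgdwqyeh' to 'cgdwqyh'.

Let D[i][j] be the edit distance between the first i characters of 'cgdwqyeh' and the first j characters of 'cgdwqyh', with D[i][0] = i, D[0][j] = j, and D[i][j] = D[i-1][j-1] if the characters match, else 1 + min(D[i-1][j], D[i][j-1], D[i-1][j-1]). Filling the table (rows: prefixes of 'cgdwqyeh', columns: prefixes of 'cgdwqyh'):
     ε  c  g  d  w  q  y  h
  ε  0  1  2  3  4  5  6  7
  c  1  0  1  2  3  4  5  6
  g  2  1  0  1  2  3  4  5
  d  3  2  1  0  1  2  3  4
  w  4  3  2  1  0  1  2  3
  q  5  4  3  2  1  0  1  2
  y  6  5  4  3  2  1  0  1
  e  7  6  5  4  3  2  1  1
  h  8  7  6  5  4  3  2  1
The bottom-right entry gives D[8][7] = 1, so no sequence of fewer than 1 edit works. Backtracking through the table gives one optimal edit sequence (1 edit):
  cgdwqyeh → cgdwqyh (del e @7)
Edit distance = 1.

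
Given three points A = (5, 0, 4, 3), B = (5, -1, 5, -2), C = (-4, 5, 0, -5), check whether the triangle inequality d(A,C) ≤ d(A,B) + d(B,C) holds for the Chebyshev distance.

d(A,B) = max(0, 1, 1, 5) = 5, d(B,C) = max(9, 6, 5, 3) = 9, d(A,C) = max(9, 5, 4, 8) = 9.
d(A,C) = 9 ≤ 5 + 9 = 14. Triangle inequality is satisfied.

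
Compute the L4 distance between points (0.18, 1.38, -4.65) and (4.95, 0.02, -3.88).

(Σ|x_i - y_i|^4)^(1/4) = (|0.18 - 4.95|^4 + |1.38 - 0.02|^4 + |-4.65 - (-3.88)|^4)^(1/4)
= (4.77^4 + 1.36^4 + 0.77^4)^(1/4) ≈ (517.6945 + 3.421 + 0.3515)^(1/4) = (521.467)^(1/4) ≈ 4.7787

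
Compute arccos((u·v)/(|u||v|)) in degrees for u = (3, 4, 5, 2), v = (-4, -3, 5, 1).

With u = (3, 4, 5, 2), v = (-4, -3, 5, 1):
u·v = 3·(-4) + 4·(-3) + 5·5 + 2·1 = (-12) + (-12) + 25 + 2 = 3.
|u| = √(3² + 4² + 5² + 2²) = √54, |v| = √((-4)² + (-3)² + 5² + 1²) = √51, so |u||v| = √(54·51) = √2754.
cos θ = (u·v)/(|u||v|) = 3/√2754 ≈ 0.057166
θ = arccos(0.057166) ≈ 86.72°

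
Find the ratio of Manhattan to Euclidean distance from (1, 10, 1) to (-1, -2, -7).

L1 = |1 - (-1)| + |10 - (-2)| + |1 - (-7)| = 2 + 12 + 8 = 22
L2 = √(2² + 12² + 8²) = √212 ≈ 14.5602
L1 ≥ L2 always (equality iff movement is along one axis); L1 > L2 here.
Ratio L1/L2 = 22/√212 ≈ 1.511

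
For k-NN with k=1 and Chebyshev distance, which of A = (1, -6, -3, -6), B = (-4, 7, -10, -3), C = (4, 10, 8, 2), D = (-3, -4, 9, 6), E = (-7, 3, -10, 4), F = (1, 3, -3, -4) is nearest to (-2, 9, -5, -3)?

Distances: d(A) = 15, d(B) = 5, d(C) = 13, d(D) = 14, d(E) = 7, d(F) = 6. Nearest: B = (-4, 7, -10, -3) with distance 5.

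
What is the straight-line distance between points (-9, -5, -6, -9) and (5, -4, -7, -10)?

√(Σ(x_i - y_i)²) = √((-9 - 5)² + (-5 - (-4))² + (-6 - (-7))² + (-9 - (-10))²)
= √((-14)² + (-1)² + 1² + 1²) = √(196 + 1 + 1 + 1) = √199 ≈ 14.1067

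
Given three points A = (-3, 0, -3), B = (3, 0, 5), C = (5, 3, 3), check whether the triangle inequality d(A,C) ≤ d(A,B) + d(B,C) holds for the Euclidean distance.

d(A,B) = √(6² + 0² + 8²) = √100 = 10, d(B,C) = √(2² + 3² + 2²) = √17 ≈ 4.1231, d(A,C) = √(8² + 3² + 6²) = √109 ≈ 10.4403.
d(A,C) ≈ 10.4403 ≤ 10 + 4.1231 = 14.1231. Triangle inequality is satisfied.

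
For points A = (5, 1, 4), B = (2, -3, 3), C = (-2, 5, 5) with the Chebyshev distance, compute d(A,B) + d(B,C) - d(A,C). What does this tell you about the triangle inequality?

d(A,B) = max(3, 4, 1) = 4, d(B,C) = max(4, 8, 2) = 8, d(A,C) = max(7, 4, 1) = 7.
d(A,B) + d(B,C) - d(A,C) = 4 + 8 - 7 = 12 - 7 = 5. This is ≥ 0, so the triangle inequality holds for these points.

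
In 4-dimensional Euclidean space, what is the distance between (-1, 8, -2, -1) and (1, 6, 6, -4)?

√(Σ(x_i - y_i)²) = √((-1 - 1)² + (8 - 6)² + (-2 - 6)² + (-1 - (-4))²)
= √((-2)² + 2² + (-8)² + 3²) = √(4 + 4 + 64 + 9) = √81 = 9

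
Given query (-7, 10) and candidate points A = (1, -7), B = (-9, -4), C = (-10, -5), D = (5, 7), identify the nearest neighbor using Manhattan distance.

Distances: d(A) = 25, d(B) = 16, d(C) = 18, d(D) = 15. Nearest: D = (5, 7) with distance 15.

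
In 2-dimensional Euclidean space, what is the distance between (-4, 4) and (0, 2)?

√(Σ(x_i - y_i)²) = √((-4 - 0)² + (4 - 2)²)
= √((-4)² + 2²) = √(16 + 4) = √20 ≈ 4.4721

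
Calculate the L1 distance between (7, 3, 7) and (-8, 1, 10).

Σ|x_i - y_i| = |7 - (-8)| + |3 - 1| + |7 - 10| = 15 + 2 + 3 = 20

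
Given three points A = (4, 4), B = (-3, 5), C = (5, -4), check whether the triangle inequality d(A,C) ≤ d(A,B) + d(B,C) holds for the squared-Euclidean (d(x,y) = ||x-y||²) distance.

d(A,B) = 7² + 1² = 50, d(B,C) = 8² + 9² = 145, d(A,C) = 1² + 8² = 65.
d(A,C) = 65 ≤ 50 + 145 = 195. Triangle inequality is satisfied.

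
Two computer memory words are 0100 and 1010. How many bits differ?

Differing positions: 1, 2, 3. Hamming distance = 3.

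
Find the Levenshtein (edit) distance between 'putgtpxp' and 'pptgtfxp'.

Let D[i][j] be the edit distance between the first i characters of 'putgtpxp' and the first j characters of 'pptgtfxp', with D[i][0] = i, D[0][j] = j, and D[i][j] = D[i-1][j-1] if the characters match, else 1 + min(D[i-1][j], D[i][j-1], D[i-1][j-1]). Filling the table (rows: prefixes of 'putgtpxp', columns: prefixes of 'pptgtfxp'):
     ε  p  p  t  g  t  f  x  p
  ε  0  1  2  3  4  5  6  7  8
  p  1  0  1  2  3  4  5  6  7
  u  2  1  1  2  3  4  5  6  7
  t  3  2  2  1  2  3  4  5  6
  g  4  3  3  2  1  2  3  4  5
  t  5  4  4  3  2  1  2  3  4
  p  6  5  4  4  3  2  2  3  3
  x  7  6  5  5  4  3  3  2  3
  p  8  7  6  6  5  4  4  3  2
The bottom-right entry gives D[8][8] = 2, so no sequence of fewer than 2 edits works. Backtracking through the table gives one optimal edit sequence (2 edits):
  putgtpxp → pptgtpxp (sub u→p @2)
  pptgtpxp → pptgtfxp (sub p→f @6)
Edit distance = 2.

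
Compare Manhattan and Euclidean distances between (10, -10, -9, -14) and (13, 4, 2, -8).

L1 = |10 - 13| + |-10 - 4| + |-9 - 2| + |-14 - (-8)| = 3 + 14 + 11 + 6 = 34
L2 = √(3² + 14² + 11² + 6²) = √362 ≈ 19.0263
L1 ≥ L2 always (equality iff movement is along one axis); L1 > L2 here.
Ratio L1/L2 = 34/√362 ≈ 1.787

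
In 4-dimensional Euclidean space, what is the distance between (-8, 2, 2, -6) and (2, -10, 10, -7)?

√(Σ(x_i - y_i)²) = √((-8 - 2)² + (2 - (-10))² + (2 - 10)² + (-6 - (-7))²)
= √((-10)² + 12² + (-8)² + 1²) = √(100 + 144 + 64 + 1) = √309 ≈ 17.5784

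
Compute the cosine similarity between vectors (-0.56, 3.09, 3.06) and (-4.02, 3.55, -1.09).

With u = (-0.56, 3.09, 3.06), v = (-4.02, 3.55, -1.09):
u·v = (-0.56)·(-4.02) + 3.09·3.55 + 3.06·(-1.09) = 2.2512 + 10.9695 + (-3.3354) = 9.8853.
|u| = √((-0.56)² + 3.09² + 3.06²) = √(0.3136 + 9.5481 + 9.3636) = √19.2253, |v| = √((-4.02)² + 3.55² + (-1.09)²) = √(16.1604 + 12.6025 + 1.1881) = √29.951.
cos θ = (u·v)/(|u||v|) = 9.8853/(√19.2253·√29.951) ≈ 0.412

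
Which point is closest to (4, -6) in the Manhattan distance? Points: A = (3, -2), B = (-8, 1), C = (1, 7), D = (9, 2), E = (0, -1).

Distances: d(A) = 5, d(B) = 19, d(C) = 16, d(D) = 13, d(E) = 9. Nearest: A = (3, -2) with distance 5.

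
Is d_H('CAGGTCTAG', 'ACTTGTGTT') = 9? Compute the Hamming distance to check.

Differing positions: 1, 2, 3, 4, 5, 6, 7, 8, 9. Hamming distance = 9, so the claim is true.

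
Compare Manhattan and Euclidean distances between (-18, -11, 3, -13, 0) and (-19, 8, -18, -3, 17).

L1 = |-18 - (-19)| + |-11 - 8| + |3 - (-18)| + |-13 - (-3)| + |0 - 17| = 1 + 19 + 21 + 10 + 17 = 68
L2 = √(1² + 19² + 21² + 10² + 17²) = √1192 ≈ 34.5254
L1 ≥ L2 always (equality iff movement is along one axis); L1 > L2 here.
Ratio L1/L2 = 68/√1192 ≈ 1.9696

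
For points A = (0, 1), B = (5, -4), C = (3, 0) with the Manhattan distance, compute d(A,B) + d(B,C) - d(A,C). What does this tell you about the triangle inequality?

d(A,B) = 5 + 5 = 10, d(B,C) = 2 + 4 = 6, d(A,C) = 3 + 1 = 4.
d(A,B) + d(B,C) - d(A,C) = 10 + 6 - 4 = 16 - 4 = 12. This is ≥ 0, so the triangle inequality holds for these points.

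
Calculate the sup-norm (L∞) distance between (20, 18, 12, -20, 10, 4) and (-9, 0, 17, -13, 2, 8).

max(|x_i - y_i|) = max(|20 - (-9)|, |18 - 0|, |12 - 17|, |-20 - (-13)|, |10 - 2|, |4 - 8|) = max(29, 18, 5, 7, 8, 4) = 29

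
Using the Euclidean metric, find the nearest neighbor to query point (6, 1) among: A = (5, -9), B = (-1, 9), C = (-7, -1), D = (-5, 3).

Distances: d(A) ≈ 10.0499, d(B) ≈ 10.6301, d(C) ≈ 13.1529, d(D) ≈ 11.1803. Nearest: A = (5, -9) with distance 10.0499.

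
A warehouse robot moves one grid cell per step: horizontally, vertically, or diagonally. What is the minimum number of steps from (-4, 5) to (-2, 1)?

max(|x_i - y_i|) = max(|-4 - (-2)|, |5 - 1|) = max(2, 4) = 4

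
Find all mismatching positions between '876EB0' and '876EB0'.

Differing positions: none. Hamming distance = 0.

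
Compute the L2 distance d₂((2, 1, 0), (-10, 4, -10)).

√(Σ(x_i - y_i)²) = √((2 - (-10))² + (1 - 4)² + (0 - (-10))²)
= √(12² + (-3)² + 10²) = √(144 + 9 + 100) = √253 ≈ 15.906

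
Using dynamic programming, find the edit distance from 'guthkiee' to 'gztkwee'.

Let D[i][j] be the edit distance between the first i characters of 'guthkiee' and the first j characters of 'gztkwee', with D[i][0] = i, D[0][j] = j, and D[i][j] = D[i-1][j-1] if the characters match, else 1 + min(D[i-1][j], D[i][j-1], D[i-1][j-1]). Filling the table (rows: prefixes of 'guthkiee', columns: prefixes of 'gztkwee'):
     ε  g  z  t  k  w  e  e
  ε  0  1  2  3  4  5  6  7
  g  1  0  1  2  3  4  5  6
  u  2  1  1  2  3  4  5  6
  t  3  2  2  1  2  3  4  5
  h  4  3  3  2  2  3  4  5
  k  5  4  4  3  2  3  4  5
  i  6  5  5  4  3  3  4  5
  e  7  6  6  5  4  4  3  4
  e  8  7  7  6  5  5  4  3
The bottom-right entry gives D[8][7] = 3, so no sequence of fewer than 3 edits works. Backtracking through the table gives one optimal edit sequence (3 edits):
  guthkiee → gzthkiee (sub u→z @2)
  gzthkiee → gztkiee (del h @4)
  gztkiee → gztkwee (sub i→w @5)
Edit distance = 3.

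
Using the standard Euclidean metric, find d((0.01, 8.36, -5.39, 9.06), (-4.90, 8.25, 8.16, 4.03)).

√(Σ(x_i - y_i)²) = √((0.01 - (-4.9))² + (8.36 - 8.25)² + (-5.39 - 8.16)² + (9.06 - 4.03)²)
= √(4.91² + 0.11² + (-13.55)² + 5.03²) = √(24.1081 + 0.0121 + 183.6025 + 25.3009) = √233.0236 ≈ 15.2651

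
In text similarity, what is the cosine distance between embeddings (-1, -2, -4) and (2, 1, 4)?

With u = (-1, -2, -4), v = (2, 1, 4):
u·v = (-1)·2 + (-2)·1 + (-4)·4 = (-2) + (-2) + (-16) = -20.
|u| = √((-1)² + (-2)² + (-4)²) = √21, |v| = √(2² + 1² + 4²) = √21, so |u||v| = √(21·21) = √441 = 21.
cos θ = (u·v)/(|u||v|) = -20/21 ≈ -0.9524
Cosine distance = 1 - cos θ ≈ 1 - (-0.9524) = 1.9524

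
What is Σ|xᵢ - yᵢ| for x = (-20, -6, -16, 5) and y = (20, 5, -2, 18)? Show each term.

Σ|x_i - y_i| = |-20 - 20| + |-6 - 5| + |-16 - (-2)| + |5 - 18| = 40 + 11 + 14 + 13 = 78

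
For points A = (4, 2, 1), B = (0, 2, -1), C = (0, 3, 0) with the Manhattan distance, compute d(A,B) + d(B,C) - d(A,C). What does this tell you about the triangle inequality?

d(A,B) = 4 + 0 + 2 = 6, d(B,C) = 0 + 1 + 1 = 2, d(A,C) = 4 + 1 + 1 = 6.
d(A,B) + d(B,C) - d(A,C) = 6 + 2 - 6 = 8 - 6 = 2. This is ≥ 0, so the triangle inequality holds for these points.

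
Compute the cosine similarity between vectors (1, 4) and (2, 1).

With u = (1, 4), v = (2, 1):
u·v = 1·2 + 4·1 = 2 + 4 = 6.
|u| = √(1² + 4²) = √17, |v| = √(2² + 1²) = √5, so |u||v| = √(17·5) = √85.
cos θ = (u·v)/(|u||v|) = 6/√85 ≈ 0.6508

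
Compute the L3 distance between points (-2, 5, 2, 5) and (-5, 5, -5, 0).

(Σ|x_i - y_i|^3)^(1/3) = (|-2 - (-5)|^3 + |5 - 5|^3 + |2 - (-5)|^3 + |5 - 0|^3)^(1/3)
= (3^3 + 0^3 + 7^3 + 5^3)^(1/3) = (27 + 0 + 343 + 125)^(1/3) = (495)^(1/3) ≈ 7.9105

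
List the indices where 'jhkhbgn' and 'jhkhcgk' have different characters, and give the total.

Differing positions: 5, 7. Hamming distance = 2.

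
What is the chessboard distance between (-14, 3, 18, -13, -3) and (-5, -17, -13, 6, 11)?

max(|x_i - y_i|) = max(|-14 - (-5)|, |3 - (-17)|, |18 - (-13)|, |-13 - 6|, |-3 - 11|) = max(9, 20, 31, 19, 14) = 31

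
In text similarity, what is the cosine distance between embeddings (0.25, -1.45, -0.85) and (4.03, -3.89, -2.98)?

With u = (0.25, -1.45, -0.85), v = (4.03, -3.89, -2.98):
u·v = 0.25·4.03 + (-1.45)·(-3.89) + (-0.85)·(-2.98) = 1.0075 + 5.6405 + 2.533 = 9.181.
|u| = √(0.25² + (-1.45)² + (-0.85)²) = √(0.0625 + 2.1025 + 0.7225) = √2.8875, |v| = √(4.03² + (-3.89)² + (-2.98)²) = √(16.2409 + 15.1321 + 8.8804) = √40.2534.
cos θ = (u·v)/(|u||v|) = 9.181/(√2.8875·√40.2534) ≈ 0.8516
Cosine distance = 1 - cos θ ≈ 1 - 0.8516 = 0.1484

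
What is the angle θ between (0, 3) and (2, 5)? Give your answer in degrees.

With u = (0, 3), v = (2, 5):
u·v = 0·2 + 3·5 = 0 + 15 = 15.
|u| = √(0² + 3²) = √9, |v| = √(2² + 5²) = √29, so |u||v| = √(9·29) = √261.
cos θ = (u·v)/(|u||v|) = 15/√261 ≈ 0.928477
θ = arccos(0.928477) ≈ 21.8°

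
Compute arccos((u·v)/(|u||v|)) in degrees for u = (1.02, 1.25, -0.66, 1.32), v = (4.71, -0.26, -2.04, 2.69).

With u = (1.02, 1.25, -0.66, 1.32), v = (4.71, -0.26, -2.04, 2.69):
u·v = 1.02·4.71 + 1.25·(-0.26) + (-0.66)·(-2.04) + 1.32·2.69 = 4.8042 + (-0.325) + 1.3464 + 3.5508 = 9.3764.
|u| = √(1.02² + 1.25² + (-0.66)² + 1.32²) = √(1.0404 + 1.5625 + 0.4356 + 1.7424) = √4.7809, |v| = √(4.71² + (-0.26)² + (-2.04)² + 2.69²) = √(22.1841 + 0.0676 + 4.1616 + 7.2361) = √33.6494.
cos θ = (u·v)/(|u||v|) = 9.3764/(√4.7809·√33.6494) ≈ 0.739252
θ = arccos(0.739252) ≈ 42.33°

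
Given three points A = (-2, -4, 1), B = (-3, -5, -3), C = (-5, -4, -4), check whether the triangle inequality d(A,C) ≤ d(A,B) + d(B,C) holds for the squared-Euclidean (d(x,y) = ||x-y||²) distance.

d(A,B) = 1² + 1² + 4² = 18, d(B,C) = 2² + 1² + 1² = 6, d(A,C) = 3² + 0² + 5² = 34.
d(A,C) = 34 > 18 + 6 = 24. Triangle inequality is VIOLATED. (Squared-Euclidean is not a metric — this is a counterexample.)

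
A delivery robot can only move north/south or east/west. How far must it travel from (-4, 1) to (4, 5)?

Σ|x_i - y_i| = |-4 - 4| + |1 - 5| = 8 + 4 = 12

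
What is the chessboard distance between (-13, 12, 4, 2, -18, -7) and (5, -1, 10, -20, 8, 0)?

max(|x_i - y_i|) = max(|-13 - 5|, |12 - (-1)|, |4 - 10|, |2 - (-20)|, |-18 - 8|, |-7 - 0|) = max(18, 13, 6, 22, 26, 7) = 26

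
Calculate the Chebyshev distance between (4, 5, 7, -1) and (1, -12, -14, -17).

max(|x_i - y_i|) = max(|4 - 1|, |5 - (-12)|, |7 - (-14)|, |-1 - (-17)|) = max(3, 17, 21, 16) = 21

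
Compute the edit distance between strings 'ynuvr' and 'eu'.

Let D[i][j] be the edit distance between the first i characters of 'ynuvr' and the first j characters of 'eu', with D[i][0] = i, D[0][j] = j, and D[i][j] = D[i-1][j-1] if the characters match, else 1 + min(D[i-1][j], D[i][j-1], D[i-1][j-1]). Filling the table (rows: prefixes of 'ynuvr', columns: prefixes of 'eu'):
     ε  e  u
  ε  0  1  2
  y  1  1  2
  n  2  2  2
  u  3  3  2
  v  4  4  3
  r  5  5  4
The bottom-right entry gives D[5][2] = 4, so no sequence of fewer than 4 edits works. Backtracking through the table gives one optimal edit sequence (4 edits):
  ynuvr → nuvr (del y @1)
  nuvr → euvr (sub n→e @1)
  euvr → eur (del v @3)
  eur → eu (del r @3)
Edit distance = 4.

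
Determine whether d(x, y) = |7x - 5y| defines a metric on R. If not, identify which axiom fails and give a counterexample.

No. d fails symmetry: d(2, 3) = |7·2 - 5·3| = |-1| = 1, but d(3, 2) = |7·3 - 5·2| = |11| = 11. Since 1 ≠ 11, d(x,y) ≠ d(y,x) in general.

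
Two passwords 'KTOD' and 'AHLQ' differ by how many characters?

Differing positions: 1, 2, 3, 4. Hamming distance = 4.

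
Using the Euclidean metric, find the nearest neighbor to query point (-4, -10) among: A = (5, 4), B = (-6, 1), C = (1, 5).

Distances: d(A) ≈ 16.6433, d(B) ≈ 11.1803, d(C) ≈ 15.8114. Nearest: B = (-6, 1) with distance 11.1803.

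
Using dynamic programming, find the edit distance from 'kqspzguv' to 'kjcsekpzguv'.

Let D[i][j] be the edit distance between the first i characters of 'kqspzguv' and the first j characters of 'kjcsekpzguv', with D[i][0] = i, D[0][j] = j, and D[i][j] = D[i-1][j-1] if the characters match, else 1 + min(D[i-1][j], D[i][j-1], D[i-1][j-1]). Filling the table (rows: prefixes of 'kqspzguv', columns: prefixes of 'kjcsekpzguv'):
     ε  k  j  c  s  e  k  p  z  g  u  v
  ε  0  1  2  3  4  5  6  7  8  9 10 11
  k  1  0  1  2  3  4  5  6  7  8  9 10
  q  2  1  1  2  3  4  5  6  7  8  9 10
  s  3  2  2  2  2  3  4  5  6  7  8  9
  p  4  3  3  3  3  3  4  4  5  6  7  8
  z  5  4  4  4  4  4  4  5  4  5  6  7
  g  6  5  5  5  5  5  5  5  5  4  5  6
  u  7  6  6  6  6  6  6  6  6  5  4  5
  v  8  7  7  7  7  7  7  7  7  6  5  4
The bottom-right entry gives D[8][11] = 4, so no sequence of fewer than 4 edits works. Backtracking through the table gives one optimal edit sequence (4 edits):
  kqspzguv → kjqspzguv (ins j @2)
  kjqspzguv → kjcspzguv (sub q→c @3)
  kjcspzguv → kjcsepzguv (ins e @5)
  kjcsepzguv → kjcsekpzguv (ins k @6)
Edit distance = 4.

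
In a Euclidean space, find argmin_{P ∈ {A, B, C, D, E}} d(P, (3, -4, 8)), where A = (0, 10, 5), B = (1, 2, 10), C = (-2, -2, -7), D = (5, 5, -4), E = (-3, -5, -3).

Distances: d(A) ≈ 14.6287, d(B) ≈ 6.6332, d(C) ≈ 15.9374, d(D) ≈ 15.1327, d(E) ≈ 12.5698. Nearest: B = (1, 2, 10) with distance 6.6332.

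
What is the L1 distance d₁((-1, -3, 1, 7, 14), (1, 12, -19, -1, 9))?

Σ|x_i - y_i| = |-1 - 1| + |-3 - 12| + |1 - (-19)| + |7 - (-1)| + |14 - 9| = 2 + 15 + 20 + 8 + 5 = 50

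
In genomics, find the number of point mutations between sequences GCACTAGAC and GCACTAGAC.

Differing positions: none. Hamming distance = 0.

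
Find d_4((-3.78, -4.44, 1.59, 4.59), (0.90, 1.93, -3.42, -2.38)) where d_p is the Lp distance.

(Σ|x_i - y_i|^4)^(1/4) = (|-3.78 - 0.9|^4 + |-4.44 - 1.93|^4 + |1.59 - (-3.42)|^4 + |4.59 - (-2.38)|^4)^(1/4)
= (4.68^4 + 6.37^4 + 5.01^4 + 6.97^4)^(1/4) ≈ (479.7151 + 1646.4848 + 630.015 + 2360.1038)^(1/4) = (5116.3187)^(1/4) ≈ 8.4574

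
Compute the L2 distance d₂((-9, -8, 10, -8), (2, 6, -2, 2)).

√(Σ(x_i - y_i)²) = √((-9 - 2)² + (-8 - 6)² + (10 - (-2))² + (-8 - 2)²)
= √((-11)² + (-14)² + 12² + (-10)²) = √(121 + 196 + 144 + 100) = √561 ≈ 23.6854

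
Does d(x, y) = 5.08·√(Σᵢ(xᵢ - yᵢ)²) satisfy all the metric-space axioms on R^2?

Yes. The L2 (Euclidean) norm induces a metric on R^2, and multiplying a metric by a positive constant 5.08 > 0 preserves all four axioms: non-negativity (5.08·||x-y|| ≥ 0), identity (5.08·||x-y|| = 0 ⟺ ||x-y|| = 0 ⟺ x = y), symmetry (||x-y|| = ||y-x||), and the triangle inequality (5.08·||x-z|| ≤ 5.08·||x-y|| + 5.08·||y-z||). So d is a metric.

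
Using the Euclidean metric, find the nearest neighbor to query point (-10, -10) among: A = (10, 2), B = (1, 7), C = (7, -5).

Distances: d(A) ≈ 23.3238, d(B) ≈ 20.2485, d(C) ≈ 17.72. Nearest: C = (7, -5) with distance 17.72.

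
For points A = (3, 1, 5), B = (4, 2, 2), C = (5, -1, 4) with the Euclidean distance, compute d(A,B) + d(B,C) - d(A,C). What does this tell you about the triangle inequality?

d(A,B) = √(1² + 1² + 3²) = √11 ≈ 3.3166, d(B,C) = √(1² + 3² + 2²) = √14 ≈ 3.7417, d(A,C) = √(2² + 2² + 1²) = √9 = 3.
d(A,B) + d(B,C) - d(A,C) = 3.3166 + 3.7417 - 3 = 7.0583 - 3 = 4.0583 (to 4 decimal places). This is ≥ 0, so the triangle inequality holds for these points.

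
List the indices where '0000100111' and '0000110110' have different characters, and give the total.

Differing positions: 6, 10. Hamming distance = 2.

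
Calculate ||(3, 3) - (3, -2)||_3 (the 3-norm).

(Σ|x_i - y_i|^3)^(1/3) = (|3 - 3|^3 + |3 - (-2)|^3)^(1/3)
= (0^3 + 5^3)^(1/3) = (0 + 125)^(1/3) = (125)^(1/3) = 5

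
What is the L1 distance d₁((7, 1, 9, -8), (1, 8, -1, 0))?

Σ|x_i - y_i| = |7 - 1| + |1 - 8| + |9 - (-1)| + |-8 - 0| = 6 + 7 + 10 + 8 = 31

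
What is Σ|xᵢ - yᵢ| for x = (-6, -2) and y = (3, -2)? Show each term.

Σ|x_i - y_i| = |-6 - 3| + |-2 - (-2)| = 9 + 0 = 9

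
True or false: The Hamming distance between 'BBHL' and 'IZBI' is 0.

Differing positions: 1, 2, 3, 4. Hamming distance = 4, so the claim that d_H = 0 is false.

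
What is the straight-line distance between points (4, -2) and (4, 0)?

√(Σ(x_i - y_i)²) = √((4 - 4)² + (-2 - 0)²)
= √(0² + (-2)²) = √(0 + 4) = √4 = 2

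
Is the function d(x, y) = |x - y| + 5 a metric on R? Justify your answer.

No. d fails identity of indiscernibles (specifically d(x,x) = 0): d(0, 0) = |0 - 0| + 5 = 0 + 5 = 5 ≠ 0.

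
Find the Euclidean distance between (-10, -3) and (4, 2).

√(Σ(x_i - y_i)²) = √((-10 - 4)² + (-3 - 2)²)
= √((-14)² + (-5)²) = √(196 + 25) = √221 ≈ 14.8661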